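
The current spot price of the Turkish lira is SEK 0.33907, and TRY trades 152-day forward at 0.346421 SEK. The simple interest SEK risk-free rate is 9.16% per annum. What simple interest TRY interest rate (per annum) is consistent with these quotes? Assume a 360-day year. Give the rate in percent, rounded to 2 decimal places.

T = 152/360 years.
CIP gives F = S · g_SEK/g_TRY, so g_SEK/g_TRY = 0.346421/0.33907 = 1.0216799.
SEK growth factor: 1 + 0.0916×152/360 = 1.0386756.
So the TRY growth factor = 1.0166351.
r = (1.0166351 − 1)/(152/360) = 0.039399 → 3.94%.

3.94%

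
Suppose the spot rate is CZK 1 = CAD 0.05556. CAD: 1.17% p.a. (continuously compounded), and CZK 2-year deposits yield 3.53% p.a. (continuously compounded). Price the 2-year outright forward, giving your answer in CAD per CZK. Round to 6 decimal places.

T = 2 years.
Growth of 1 CAD over T: e^(0.0117×2) = 1.0236759.
Growth of 1 CZK over T: e^(0.0353×2) = 1.0731519.
Forward (CAD per CZK) = 0.05556 × 1.0236759 / 1.0731519 = 0.05299849.

0.052998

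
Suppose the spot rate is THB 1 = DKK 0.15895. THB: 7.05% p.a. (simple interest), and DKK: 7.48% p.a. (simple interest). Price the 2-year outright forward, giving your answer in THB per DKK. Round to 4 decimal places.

6.2442

T = 2 years.
DKK accumulates by 1 + 0.0748×2 = 1.149600.
THB accumulates by 1 + 0.0705×2 = 1.141000.
So F = 0.15895 × 1.149600 / 1.141000 = 0.1601480 (DKK/THB).
Quoted the other way: 1/0.1601480 = 6.2442 THB per DKK.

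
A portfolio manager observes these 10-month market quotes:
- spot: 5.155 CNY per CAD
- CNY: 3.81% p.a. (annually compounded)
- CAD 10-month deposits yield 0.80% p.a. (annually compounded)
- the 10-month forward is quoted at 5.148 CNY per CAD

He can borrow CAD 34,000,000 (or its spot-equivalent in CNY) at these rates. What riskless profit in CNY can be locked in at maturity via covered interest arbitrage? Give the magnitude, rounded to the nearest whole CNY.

CNY 4,619,306

T = 10/12 years.
Invest the CAD and cover forward: 34,000,000 × 1.00666223599 × 5.148 = CNY 176,198,104.49.
Convert at spot and invest in CNY: 34,000,000 × 5.155 × 1.03165065726 = CNY 180,817,410.70.
The quoted forward undervalues CAD, so borrow CAD, convert to CNY at spot, deposit the CNY at 3.81%, and buy CAD forward at 5.148 to cover the loan.
Arbitrage profit = |176,198,104.49 − 180,817,410.70| = CNY 4,619,306.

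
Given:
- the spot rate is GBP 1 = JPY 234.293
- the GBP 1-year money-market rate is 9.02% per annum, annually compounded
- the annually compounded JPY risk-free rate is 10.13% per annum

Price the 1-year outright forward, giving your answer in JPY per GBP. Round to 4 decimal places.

T = 1 year.
Growth of 1 JPY over T: (1 + 0.1013)^1 = 1.101300.
Growth of 1 GBP over T: (1 + 0.0902)^1 = 1.090200.
CIP: F = S · (grow JPY)/(grow GBP) = 234.293 × 1.101300/1.090200 = 236.678482 JPY per GBP.

236.6785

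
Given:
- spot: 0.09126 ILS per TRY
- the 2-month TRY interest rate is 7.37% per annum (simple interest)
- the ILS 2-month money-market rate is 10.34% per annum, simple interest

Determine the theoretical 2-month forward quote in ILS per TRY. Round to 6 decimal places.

T = 2/12 years.
ILS growth factor: 1 + 0.1034×2/12 = 1.0172333.
Growth of 1 TRY over T: 1 + 0.0737×2/12 = 1.0122833.
Forward (ILS per TRY) = 0.09126 × 1.0172333 / 1.0122833 = 0.09170626.

0.091706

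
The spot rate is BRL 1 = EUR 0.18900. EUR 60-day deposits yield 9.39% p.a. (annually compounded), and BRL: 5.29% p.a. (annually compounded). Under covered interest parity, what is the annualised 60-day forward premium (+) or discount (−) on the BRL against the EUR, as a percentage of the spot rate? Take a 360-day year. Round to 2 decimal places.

+3.83%

T = 60/360 years.
No-arbitrage forward: 0.189 × 1.0150706 / 1.0086284 = 0.19020716 EUR/BRL.
(F − S)/S ÷ T = (0.19020716 − 0.189)/0.189/(60/360) = 0.038323 → 3.83%.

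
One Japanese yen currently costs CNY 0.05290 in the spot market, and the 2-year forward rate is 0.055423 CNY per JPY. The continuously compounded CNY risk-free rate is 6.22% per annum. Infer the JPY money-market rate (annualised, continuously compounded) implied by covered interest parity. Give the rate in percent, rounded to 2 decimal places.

T = 2 years.
By CIP, F/S equals the CNY-to-JPY growth ratio: 0.055423/0.0529 = 1.0476938.
The CNY side grows by e^(0.0622×2) = 1.1324688.
Hence g_JPY = 1.0809158.
Take logs: ln 1.0809158 / 2 = 0.038904, so 3.89%.

3.89%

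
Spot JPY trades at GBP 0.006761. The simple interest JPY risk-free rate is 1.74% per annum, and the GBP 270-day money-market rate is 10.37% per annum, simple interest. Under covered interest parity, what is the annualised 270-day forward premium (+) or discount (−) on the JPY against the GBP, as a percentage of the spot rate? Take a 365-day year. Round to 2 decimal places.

+8.52%

T = 270/365 years.
No-arbitrage forward: 0.006761 × 1.0767096 / 1.0128712 = 0.007187127 GBP/JPY.
Annualised premium = (F − S)/S × (1/T) = (0.007187127 − 0.006761)/0.006761 ÷ (270/365) = 8.52%.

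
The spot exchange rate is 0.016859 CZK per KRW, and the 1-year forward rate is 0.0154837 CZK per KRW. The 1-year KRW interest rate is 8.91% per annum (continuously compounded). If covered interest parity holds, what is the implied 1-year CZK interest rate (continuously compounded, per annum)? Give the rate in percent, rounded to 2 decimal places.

T = 1 year.
CIP gives F = S · g_CZK/g_KRW, so g_CZK/g_KRW = 0.0154837/0.016859 = 0.9184234.
The KRW side grows by e^(0.0891×1) = 1.093190.
So the CZK growth factor = 1.0040113.
Take logs: ln 1.0040113 / 1 = 0.004003, so 0.40%.

0.40%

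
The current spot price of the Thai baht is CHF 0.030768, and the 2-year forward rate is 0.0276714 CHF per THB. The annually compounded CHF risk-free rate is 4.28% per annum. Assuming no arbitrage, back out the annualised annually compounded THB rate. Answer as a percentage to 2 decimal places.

T = 2 years.
F/S = 0.0276714/0.030768 = 0.8993565 = (growth of CHF) / (growth of THB).
CHF growth factor: (1 + 0.0428)^2 = 1.0874318.
Hence g_THB = 1.2091221.
r = 1.2091221^(1/2) − 1 = 0.099601 → 9.96%.

9.96%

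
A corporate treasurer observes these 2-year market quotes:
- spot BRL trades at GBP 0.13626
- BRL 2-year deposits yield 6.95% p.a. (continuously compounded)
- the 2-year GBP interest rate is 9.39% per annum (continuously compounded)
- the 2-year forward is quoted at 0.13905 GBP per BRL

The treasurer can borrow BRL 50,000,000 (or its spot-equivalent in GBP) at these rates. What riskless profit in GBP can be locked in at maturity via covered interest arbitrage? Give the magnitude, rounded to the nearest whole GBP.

GBP 231,227

T = 2 years.
Invest the BRL and cover forward: 50,000,000 × 1.1491241 × 0.13905 = GBP 7,989,285.31.
Convert at spot and invest in GBP: 50,000,000 × 0.13626 × 1.206592173 = GBP 8,220,512.47.
The quoted forward undervalues BRL, so borrow BRL, convert to GBP at spot, deposit the GBP at 9.39%, and buy BRL forward at 0.13905 to cover the loan.
Arbitrage profit = |7,989,285.31 − 8,220,512.47| = GBP 231,227.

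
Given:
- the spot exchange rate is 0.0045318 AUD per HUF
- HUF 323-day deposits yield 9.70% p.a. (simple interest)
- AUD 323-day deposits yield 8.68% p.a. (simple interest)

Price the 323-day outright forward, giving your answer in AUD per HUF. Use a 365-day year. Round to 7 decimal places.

0.0044941

T = 323/365 years.
AUD accumulates by 1 + 0.0868×323/365 = 1.0768121.
HUF growth factor: 1 + 0.0970×323/365 = 1.0858384.
Forward (AUD per HUF) = 0.0045318 × 1.0768121 / 1.0858384 = 0.004494128.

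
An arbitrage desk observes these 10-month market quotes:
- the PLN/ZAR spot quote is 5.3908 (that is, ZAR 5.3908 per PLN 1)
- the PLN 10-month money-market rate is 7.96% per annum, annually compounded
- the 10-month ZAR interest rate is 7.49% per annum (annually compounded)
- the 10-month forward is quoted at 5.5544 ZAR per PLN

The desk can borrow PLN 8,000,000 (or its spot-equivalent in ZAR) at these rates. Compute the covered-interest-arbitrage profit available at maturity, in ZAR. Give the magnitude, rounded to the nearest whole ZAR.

T = 10/12 years.
Keep in PLN, deliver into the forward: 8,000,000·1.0659063838·5.5544 = ZAR 47,363,763.35.
Swap to ZAR now, deposit: 8,000,000·5.3908·1.0620379907 = ZAR 45,801,875.20.
The quoted forward overvalues PLN, so borrow ZAR, buy PLN at spot, deposit the PLN at 7.96%, and sell the proceeds forward at 5.5544.
The gap between the two covered legs is ZAR 1,561,888.

ZAR 1,561,888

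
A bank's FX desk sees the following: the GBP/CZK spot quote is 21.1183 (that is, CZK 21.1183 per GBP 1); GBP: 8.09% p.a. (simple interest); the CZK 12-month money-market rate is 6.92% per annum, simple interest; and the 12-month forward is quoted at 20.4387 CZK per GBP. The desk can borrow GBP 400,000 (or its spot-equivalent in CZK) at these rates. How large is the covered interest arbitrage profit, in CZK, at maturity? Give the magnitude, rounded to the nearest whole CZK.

T = 1 year.
Invest the GBP and cover forward: 400,000 × 1.080900 × 20.4387 = CZK 8,836,876.33.
Convert at spot and invest in CZK: 400,000 × 21.1183 × 1.069200 = CZK 9,031,874.54.
The quoted forward undervalues GBP, so borrow GBP, convert to CZK at spot, deposit the CZK at 6.92%, and buy GBP forward at 20.4387 to cover the loan.
The gap between the two covered legs is CZK 194,998.

CZK 194,998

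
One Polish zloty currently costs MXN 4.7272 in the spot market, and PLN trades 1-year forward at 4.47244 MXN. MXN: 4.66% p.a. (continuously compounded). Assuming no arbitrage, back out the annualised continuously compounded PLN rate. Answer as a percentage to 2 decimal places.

10.20%

T = 1 year.
CIP gives F = S · g_MXN/g_PLN, so g_MXN/g_PLN = 4.47244/4.7272 = 0.9461076.
The MXN side grows by e^(0.0466×1) = 1.0477028.
That pins the PLN growth at 1.1073823.
r = ln(1.1073823)/1 = 0.101999 → 10.20%.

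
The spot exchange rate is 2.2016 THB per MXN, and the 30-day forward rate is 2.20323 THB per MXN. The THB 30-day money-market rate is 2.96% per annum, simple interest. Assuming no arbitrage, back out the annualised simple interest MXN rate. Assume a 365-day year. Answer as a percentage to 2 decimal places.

2.06%

T = 30/365 years.
CIP gives F = S · g_THB/g_MXN, so g_THB/g_MXN = 2.20323/2.2016 = 1.0007404.
The THB side grows by 1 + 0.0296×30/365 = 1.0024329.
Hence g_MXN = 1.0016912.
(1.0016912 − 1)/T = 0.020576, i.e. 2.06%.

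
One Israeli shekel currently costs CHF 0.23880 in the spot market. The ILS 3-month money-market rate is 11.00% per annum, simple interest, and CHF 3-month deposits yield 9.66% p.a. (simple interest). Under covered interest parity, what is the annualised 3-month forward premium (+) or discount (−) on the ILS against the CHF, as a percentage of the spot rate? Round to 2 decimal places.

-1.30%

T = 3/12 years.
F = S · g_CHF/g_ILS = 0.2388 × 1.024150/1.027500 = 0.23802143.
(F − S)/S ÷ T = (0.23802143 − 0.2388)/0.2388/(3/12) = -0.013041 → -1.30%.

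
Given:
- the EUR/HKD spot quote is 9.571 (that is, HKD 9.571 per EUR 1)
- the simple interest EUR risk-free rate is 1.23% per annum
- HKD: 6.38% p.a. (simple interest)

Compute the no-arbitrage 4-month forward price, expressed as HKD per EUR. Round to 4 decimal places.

9.7346

T = 4/12 years.
HKD growth factor: 1 + 0.0638×4/12 = 1.0212667.
EUR growth factor: 1 + 0.0123×4/12 = 1.004100.
So F = 9.571 × 1.0212667 / 1.004100 = 9.734632 (HKD/EUR).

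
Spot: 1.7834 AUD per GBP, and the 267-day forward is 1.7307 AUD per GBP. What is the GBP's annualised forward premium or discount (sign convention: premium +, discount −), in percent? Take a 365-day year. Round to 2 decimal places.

-4.04%

T = 267/365 years.
(F − S)/S = (1.7307 − 1.7834)/1.7834 = -0.0295503.
×(1/T) gives -4.04% p.a.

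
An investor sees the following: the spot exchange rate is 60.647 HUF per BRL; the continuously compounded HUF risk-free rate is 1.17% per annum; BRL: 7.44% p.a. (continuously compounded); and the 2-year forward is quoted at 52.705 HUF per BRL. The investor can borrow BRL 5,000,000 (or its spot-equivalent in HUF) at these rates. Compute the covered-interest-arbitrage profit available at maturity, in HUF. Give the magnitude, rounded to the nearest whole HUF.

HUF 4,609,188

T = 2 years.
Route A — deposit BRL, sell forward: 5,000,000 × 1.16044087782 × 52.705 = HUF 305,805,182.33.
Route B — convert at spot, deposit HUF: 5,000,000 × 60.647 × 1.02367592804 = HUF 310,414,370.04.
The quoted forward undervalues BRL, so borrow BRL, convert to HUF at spot, deposit the HUF at 1.17%, and buy BRL forward at 52.705 to cover the loan.
Arbitrage profit = |305,805,182.33 − 310,414,370.04| = HUF 4,609,188.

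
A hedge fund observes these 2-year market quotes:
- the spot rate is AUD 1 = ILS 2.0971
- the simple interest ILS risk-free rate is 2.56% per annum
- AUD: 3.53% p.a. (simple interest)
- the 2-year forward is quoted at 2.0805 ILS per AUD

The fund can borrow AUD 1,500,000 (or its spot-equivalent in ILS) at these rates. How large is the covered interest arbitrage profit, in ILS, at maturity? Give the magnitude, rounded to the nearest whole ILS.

T = 2 years.
Route A — deposit AUD, sell forward: 1,500,000 × 1.070600 × 2.0805 = ILS 3,341,074.95.
Route B — convert at spot, deposit ILS: 1,500,000 × 2.0971 × 1.051200 = ILS 3,306,707.28.
The quoted forward overvalues AUD, so borrow ILS, buy AUD at spot, deposit the AUD at 3.53%, and sell the proceeds forward at 2.0805.
The gap between the two covered legs is ILS 34,368.

ILS 34,368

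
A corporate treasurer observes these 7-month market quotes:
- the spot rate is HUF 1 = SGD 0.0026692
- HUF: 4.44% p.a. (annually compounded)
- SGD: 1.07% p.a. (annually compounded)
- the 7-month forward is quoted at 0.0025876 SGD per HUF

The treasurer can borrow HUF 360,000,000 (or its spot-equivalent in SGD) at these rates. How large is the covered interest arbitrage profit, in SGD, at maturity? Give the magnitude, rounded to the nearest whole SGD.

SGD 11,452

T = 7/12 years.
Keep in HUF, deliver into the forward: 360,000,000·1.02566532·0.0025876 = SGD 955,444.17.
Swap to SGD now, deposit: 360,000,000·0.0026692·1.00622782 = SGD 966,896.39.
The quoted forward undervalues HUF, so borrow HUF, convert to SGD at spot, deposit the SGD at 1.07%, and buy HUF forward at 0.0025876 to cover the loan.
Profit = 966,896.39 − 955,444.17 = SGD 11,452.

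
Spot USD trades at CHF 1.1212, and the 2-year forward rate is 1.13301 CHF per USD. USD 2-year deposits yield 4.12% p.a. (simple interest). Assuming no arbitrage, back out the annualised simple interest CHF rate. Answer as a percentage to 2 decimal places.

4.69%

T = 2 years.
CIP gives F = S · g_CHF/g_USD, so g_CHF/g_USD = 1.13301/1.1212 = 1.0105334.
The USD side grows by 1 + 0.0412×2 = 1.082400.
So the CHF growth factor = 1.0938014.
(1.0938014 − 1)/T = 0.046901, i.e. 4.69%.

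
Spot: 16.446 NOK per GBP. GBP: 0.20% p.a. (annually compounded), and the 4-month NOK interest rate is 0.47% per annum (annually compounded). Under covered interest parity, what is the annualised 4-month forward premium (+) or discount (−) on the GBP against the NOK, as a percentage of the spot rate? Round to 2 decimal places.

+0.27%

T = 4/12 years.
F = S · g_NOK/g_GBP = 16.446 × 1.0015642/1.0006662 = 16.460759.
(F − S)/S ÷ T = (16.460759 − 16.446)/16.446/(4/12) = 0.002692 → 0.27%.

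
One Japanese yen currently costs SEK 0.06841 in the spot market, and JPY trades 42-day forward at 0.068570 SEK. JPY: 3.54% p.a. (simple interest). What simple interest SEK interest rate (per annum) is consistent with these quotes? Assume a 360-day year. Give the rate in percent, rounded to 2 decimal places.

5.55%

T = 42/360 years.
By CIP, F/S equals the SEK-to-JPY growth ratio: 0.06857/0.06841 = 1.0023388.
The JPY side grows by 1 + 0.0354×42/360 = 1.004130.
Hence g_SEK = 1.0064785.
r = (1.0064785 − 1)/(42/360) = 0.055530 → 5.55%.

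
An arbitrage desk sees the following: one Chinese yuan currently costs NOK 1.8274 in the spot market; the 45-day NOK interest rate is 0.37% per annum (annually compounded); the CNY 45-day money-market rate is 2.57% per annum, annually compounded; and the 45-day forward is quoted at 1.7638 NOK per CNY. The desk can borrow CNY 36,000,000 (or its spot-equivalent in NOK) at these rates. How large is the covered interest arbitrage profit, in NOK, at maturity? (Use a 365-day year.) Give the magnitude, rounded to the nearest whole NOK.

T = 45/365 years.
Keep in CNY, deliver into the forward: 36,000,000·1.0031333612·1.7638 = NOK 63,695,758.41.
Swap to NOK now, deposit: 36,000,000·1.8274·1.0004554262 = NOK 65,816,360.85.
The quoted forward undervalues CNY, so borrow CNY, convert to NOK at spot, deposit the NOK at 0.37%, and buy CNY forward at 1.7638 to cover the loan.
Arbitrage profit = |63,695,758.41 − 65,816,360.85| = NOK 2,120,602.

NOK 2,120,602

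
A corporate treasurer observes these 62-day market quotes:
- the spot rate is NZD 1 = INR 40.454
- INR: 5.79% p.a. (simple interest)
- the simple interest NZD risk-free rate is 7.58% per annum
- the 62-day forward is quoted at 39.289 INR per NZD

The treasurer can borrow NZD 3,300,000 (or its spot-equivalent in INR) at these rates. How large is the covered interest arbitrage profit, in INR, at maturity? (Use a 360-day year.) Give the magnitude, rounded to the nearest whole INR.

INR 3,483,143

T = 62/360 years.
Route A — deposit NZD, sell forward: 3,300,000 × 1.01305444444 × 39.289 = INR 131,346,257.02.
Route B — convert at spot, deposit INR: 3,300,000 × 40.454 × 1.00997166667 = INR 134,829,399.55.
The quoted forward undervalues NZD, so borrow NZD, convert to INR at spot, deposit the INR at 5.79%, and buy NZD forward at 39.289 to cover the loan.
The gap between the two covered legs is INR 3,483,143.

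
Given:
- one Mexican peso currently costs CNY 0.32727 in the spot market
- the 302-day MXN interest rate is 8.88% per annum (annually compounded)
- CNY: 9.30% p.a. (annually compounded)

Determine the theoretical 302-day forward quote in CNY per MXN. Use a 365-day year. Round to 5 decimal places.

T = 302/365 years.
CNY growth factor: (1 + 0.0930)^(302/365) = 1.0763517.
MXN accumulates by (1 + 0.0888)^(302/365) = 1.0729285.
CIP: F = S · (grow CNY)/(grow MXN) = 0.32727 × 1.0763517/1.0729285 = 0.3283142 CNY per MXN.

0.32831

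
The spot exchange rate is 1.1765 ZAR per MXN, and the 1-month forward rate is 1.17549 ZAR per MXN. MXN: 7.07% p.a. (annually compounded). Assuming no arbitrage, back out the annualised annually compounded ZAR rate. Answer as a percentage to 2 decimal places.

T = 1/12 years.
F/S = 1.17549/1.1765 = 0.9991415 = (growth of ZAR) / (growth of MXN).
MXN growth factor: (1 + 0.0707)^(1/12) = 1.005709.
Hence g_ZAR = 1.0048456.
r = 1.0048456^(12/1) − 1 = 0.059722 → 5.97%.

5.97%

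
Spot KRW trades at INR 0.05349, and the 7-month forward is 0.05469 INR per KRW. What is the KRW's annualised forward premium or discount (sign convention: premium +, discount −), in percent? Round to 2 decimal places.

+3.85%

T = 7/12 years.
(F − S)/S = (0.05469 − 0.05349)/0.05349 = 0.0224341.
Per annum: 0.0224341 / (7/12) = 0.038458 = 3.85%.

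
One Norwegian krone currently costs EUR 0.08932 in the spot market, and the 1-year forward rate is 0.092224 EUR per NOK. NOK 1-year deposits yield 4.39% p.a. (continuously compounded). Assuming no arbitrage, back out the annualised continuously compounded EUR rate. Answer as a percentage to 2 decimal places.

7.59%

T = 1 year.
F/S = 0.092224/0.08932 = 1.0325123 = (growth of EUR) / (growth of NOK).
The NOK side grows by e^(0.0439×1) = 1.0448779.
Hence g_EUR = 1.0788493.
Take logs: ln 1.0788493 / 1 = 0.075895, so 7.59%.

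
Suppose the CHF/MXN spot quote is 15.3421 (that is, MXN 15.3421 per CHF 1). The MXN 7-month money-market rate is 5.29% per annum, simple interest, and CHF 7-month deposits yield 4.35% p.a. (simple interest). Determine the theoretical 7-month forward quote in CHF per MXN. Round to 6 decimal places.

T = 7/12 years.
MXN growth factor: 1 + 0.0529×7/12 = 1.0308583.
Growth of 1 CHF over T: 1 + 0.0435×7/12 = 1.025375.
Forward (MXN per CHF) = 15.3421 × 1.0308583 / 1.025375 = 15.42414.
Invert for CHF per MXN: 1 / 15.42414 = 0.064833.

0.064833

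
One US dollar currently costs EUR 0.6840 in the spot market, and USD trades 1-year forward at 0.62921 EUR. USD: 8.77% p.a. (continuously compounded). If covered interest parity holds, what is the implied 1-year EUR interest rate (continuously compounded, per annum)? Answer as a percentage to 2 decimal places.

T = 1 year.
By CIP, F/S equals the EUR-to-USD growth ratio: 0.62921/0.684 = 0.9198977.
USD growth factor: e^(0.0877×1) = 1.0916606.
That pins the EUR growth at 1.0042161.
Take logs: ln 1.0042161 / 1 = 0.004207, so 0.42%.

0.42%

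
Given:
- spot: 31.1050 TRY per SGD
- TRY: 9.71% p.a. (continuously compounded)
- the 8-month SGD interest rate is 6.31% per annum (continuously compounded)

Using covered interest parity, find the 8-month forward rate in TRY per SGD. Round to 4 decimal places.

T = 8/12 years.
TRY growth factor: e^(0.0971×8/12) = 1.06687449.
Growth of 1 SGD over T: e^(0.0631×8/12) = 1.04296401.
Forward (TRY per SGD) = 31.105 × 1.06687449 / 1.04296401 = 31.818098.

31.8181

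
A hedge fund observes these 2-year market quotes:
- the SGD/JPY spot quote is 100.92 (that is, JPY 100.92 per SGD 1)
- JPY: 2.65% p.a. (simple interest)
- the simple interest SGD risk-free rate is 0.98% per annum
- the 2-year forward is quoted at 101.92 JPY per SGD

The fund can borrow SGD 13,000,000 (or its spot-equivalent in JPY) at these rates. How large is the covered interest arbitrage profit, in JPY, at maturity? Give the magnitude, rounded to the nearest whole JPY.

T = 2 years.
Invest the SGD and cover forward: 13,000,000 × 1.019600 × 101.92 = JPY 1,350,929,216.00.
Convert at spot and invest in JPY: 13,000,000 × 100.92 × 1.053000 = JPY 1,381,493,880.00.
The quoted forward undervalues SGD, so borrow SGD, convert to JPY at spot, deposit the JPY at 2.65%, and buy SGD forward at 101.92 to cover the loan.
The gap between the two covered legs is JPY 30,564,664.

JPY 30,564,664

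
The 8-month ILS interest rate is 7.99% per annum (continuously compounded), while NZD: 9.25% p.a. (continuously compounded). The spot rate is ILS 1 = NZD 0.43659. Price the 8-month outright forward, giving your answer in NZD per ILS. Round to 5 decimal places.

T = 8/12 years.
Growth of 1 NZD over T: e^(0.0925×8/12) = 1.0636077.
ILS growth factor: e^(0.0799×8/12) = 1.0547109.
So F = 0.43659 × 1.0636077 / 1.0547109 = 0.4402728 (NZD/ILS).

0.44027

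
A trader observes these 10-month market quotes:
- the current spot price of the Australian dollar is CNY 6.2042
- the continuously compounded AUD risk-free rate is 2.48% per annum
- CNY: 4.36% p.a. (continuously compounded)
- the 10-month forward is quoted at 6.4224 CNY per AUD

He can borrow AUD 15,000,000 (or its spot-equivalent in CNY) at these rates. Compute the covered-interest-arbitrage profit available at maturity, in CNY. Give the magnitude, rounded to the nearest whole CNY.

CNY 1,841,193

T = 10/12 years.
Route A — deposit AUD, sell forward: 15,000,000 × 1.020881701 × 6.4224 = CNY 98,347,659.55.
Route B — convert at spot, deposit CNY: 15,000,000 × 6.2042 × 1.037001456 = CNY 96,506,466.50.
The quoted forward overvalues AUD, so borrow CNY, buy AUD at spot, deposit the AUD at 2.48%, and sell the proceeds forward at 6.4224.
The gap between the two covered legs is CNY 1,841,193.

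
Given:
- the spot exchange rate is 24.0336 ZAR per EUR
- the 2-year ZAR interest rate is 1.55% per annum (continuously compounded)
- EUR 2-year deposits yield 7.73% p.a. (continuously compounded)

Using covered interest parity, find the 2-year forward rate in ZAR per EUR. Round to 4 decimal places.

21.2393

T = 2 years.
ZAR growth factor: e^(0.0155×2) = 1.0314855.
Growth of 1 EUR over T: e^(0.0773×2) = 1.16719099.
CIP: F = S · (grow ZAR)/(grow EUR) = 24.0336 × 1.0314855/1.16719099 = 21.239292 ZAR per EUR.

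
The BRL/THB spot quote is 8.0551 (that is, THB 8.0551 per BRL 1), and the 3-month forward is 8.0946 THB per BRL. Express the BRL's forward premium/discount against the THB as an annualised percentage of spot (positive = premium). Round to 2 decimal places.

+1.96%

T = 3/12 years.
BRL trades forward at +0.49037% vs spot over the period.
Annualise by dividing by T: 0.0049037 / (3/12) = 0.019615 → 1.96%.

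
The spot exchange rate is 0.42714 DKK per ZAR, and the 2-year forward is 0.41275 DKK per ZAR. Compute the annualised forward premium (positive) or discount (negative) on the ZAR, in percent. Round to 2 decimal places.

-1.68%

T = 2 years.
(F − S)/S = (0.41275 − 0.42714)/0.42714 = -0.0336892.
×(1/T) gives -1.68% p.a.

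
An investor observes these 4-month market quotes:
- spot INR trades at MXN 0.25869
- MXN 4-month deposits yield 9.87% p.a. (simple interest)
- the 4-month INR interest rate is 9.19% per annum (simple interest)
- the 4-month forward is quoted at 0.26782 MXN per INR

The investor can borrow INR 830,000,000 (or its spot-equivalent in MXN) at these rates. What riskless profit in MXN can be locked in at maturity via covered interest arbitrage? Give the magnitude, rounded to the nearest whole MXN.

MXN 7,323,354

T = 4/12 years.
Invest the INR and cover forward: 830,000,000 × 1.03063333333 × 0.26782 = MXN 229,100,102.05.
Convert at spot and invest in MXN: 830,000,000 × 0.25869 × 1.032900 = MXN 221,776,747.83.
The quoted forward overvalues INR, so borrow MXN, buy INR at spot, deposit the INR at 9.19%, and sell the proceeds forward at 0.26782.
Arbitrage profit = |229,100,102.05 − 221,776,747.83| = MXN 7,323,354.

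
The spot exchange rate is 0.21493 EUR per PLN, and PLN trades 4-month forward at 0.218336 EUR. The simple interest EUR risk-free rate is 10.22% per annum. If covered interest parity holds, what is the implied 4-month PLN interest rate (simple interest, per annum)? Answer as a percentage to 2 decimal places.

5.38%

T = 4/12 years.
By CIP, F/S equals the EUR-to-PLN growth ratio: 0.218336/0.21493 = 1.0158470.
The EUR side grows by 1 + 0.1022×4/12 = 1.0340667.
That pins the PLN growth at 1.0179355.
(1.0179355 − 1)/T = 0.053807, i.e. 5.38%.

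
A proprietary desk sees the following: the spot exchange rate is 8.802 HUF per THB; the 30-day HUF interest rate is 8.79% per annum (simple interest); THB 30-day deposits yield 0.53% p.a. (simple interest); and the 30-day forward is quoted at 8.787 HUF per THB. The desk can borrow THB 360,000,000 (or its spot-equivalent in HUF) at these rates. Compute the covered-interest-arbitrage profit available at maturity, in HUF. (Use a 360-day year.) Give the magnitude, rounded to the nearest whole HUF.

HUF 27,213,741

T = 30/360 years.
Keep in THB, deliver into the forward: 360,000,000·1.000441666667·8.787 = HUF 3,164,717,133.00.
Swap to HUF now, deposit: 360,000,000·8.802·1.007325 = HUF 3,191,930,874.00.
The quoted forward undervalues THB, so borrow THB, convert to HUF at spot, deposit the HUF at 8.79%, and buy THB forward at 8.787 to cover the loan.
Arbitrage profit = |3,164,717,133.00 − 3,191,930,874.00| = HUF 27,213,741.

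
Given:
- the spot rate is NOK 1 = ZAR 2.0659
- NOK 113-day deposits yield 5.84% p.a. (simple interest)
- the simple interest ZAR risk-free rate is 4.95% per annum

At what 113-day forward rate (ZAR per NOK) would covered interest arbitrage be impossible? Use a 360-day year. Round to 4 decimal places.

T = 113/360 years.
Growth of 1 ZAR over T: 1 + 0.0495×113/360 = 1.0155375.
NOK growth factor: 1 + 0.0584×113/360 = 1.0183311.
CIP: F = S · (grow ZAR)/(grow NOK) = 2.0659 × 1.0155375/1.0183311 = 2.060233 ZAR per NOK.

2.0602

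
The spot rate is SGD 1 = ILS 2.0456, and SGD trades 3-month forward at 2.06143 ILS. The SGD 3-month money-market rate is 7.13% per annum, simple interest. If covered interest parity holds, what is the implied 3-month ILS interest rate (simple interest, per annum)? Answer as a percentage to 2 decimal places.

T = 3/12 years.
By CIP, F/S equals the ILS-to-SGD growth ratio: 2.06143/2.0456 = 1.0077386.
SGD growth factor: 1 + 0.0713×3/12 = 1.017825.
That pins the ILS growth at 1.0257015.
r = (1.0257015 − 1)/(3/12) = 0.102806 → 10.28%.

10.28%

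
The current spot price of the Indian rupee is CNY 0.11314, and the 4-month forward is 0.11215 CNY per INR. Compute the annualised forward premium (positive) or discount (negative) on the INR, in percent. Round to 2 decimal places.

T = 4/12 years.
(F − S)/S = (0.11215 − 0.11314)/0.11314 = -0.0087502.
Annualise by dividing by T: -0.0087502 / (4/12) = -0.026251 → -2.63%.

-2.63%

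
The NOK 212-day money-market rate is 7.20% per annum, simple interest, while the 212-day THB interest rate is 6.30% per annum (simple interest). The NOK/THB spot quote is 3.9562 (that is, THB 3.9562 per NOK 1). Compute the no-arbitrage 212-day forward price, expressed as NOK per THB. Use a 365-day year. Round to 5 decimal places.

T = 212/365 years.
THB accumulates by 1 + 0.0630×212/365 = 1.0365918.
Growth of 1 NOK over T: 1 + 0.0720×212/365 = 1.0418192.
So F = 3.9562 × 1.0365918 / 1.0418192 = 3.936349 (THB/NOK).
Quoted the other way: 1/3.936349 = 0.25404 NOK per THB.

0.25404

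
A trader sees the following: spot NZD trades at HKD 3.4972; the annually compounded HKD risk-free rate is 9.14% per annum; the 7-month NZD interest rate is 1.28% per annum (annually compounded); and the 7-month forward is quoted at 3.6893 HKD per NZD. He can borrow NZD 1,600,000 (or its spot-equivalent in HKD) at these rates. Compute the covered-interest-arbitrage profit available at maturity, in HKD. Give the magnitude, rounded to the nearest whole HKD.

HKD 58,432

T = 7/12 years.
Invest the NZD and cover forward: 1,600,000 × 1.007446875 × 3.6893 = HKD 5,946,838.01.
Convert at spot and invest in HKD: 1,600,000 × 3.4972 × 1.052342969 = HKD 5,888,406.13.
The quoted forward overvalues NZD, so borrow HKD, buy NZD at spot, deposit the NZD at 1.28%, and sell the proceeds forward at 3.6893.
Arbitrage profit = |5,946,838.01 − 5,888,406.13| = HKD 58,432.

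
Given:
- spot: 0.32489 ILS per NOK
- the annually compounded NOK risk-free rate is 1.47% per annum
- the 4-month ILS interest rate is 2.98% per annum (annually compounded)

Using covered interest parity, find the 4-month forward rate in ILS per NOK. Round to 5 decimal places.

T = 4/12 years.
ILS growth factor: (1 + 0.0298)^(4/12) = 1.0098363.
NOK accumulates by (1 + 0.0147)^(4/12) = 1.0048762.
CIP: F = S · (grow ILS)/(grow NOK) = 0.32489 × 1.0098363/1.0048762 = 0.3264937 ILS per NOK.

0.32649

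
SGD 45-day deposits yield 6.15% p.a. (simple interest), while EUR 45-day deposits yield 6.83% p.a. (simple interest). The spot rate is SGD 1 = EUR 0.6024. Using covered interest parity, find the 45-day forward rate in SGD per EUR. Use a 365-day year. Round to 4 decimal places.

1.6586

T = 45/365 years.
Growth of 1 EUR over T: 1 + 0.0683×45/365 = 1.0084205.
SGD accumulates by 1 + 0.0615×45/365 = 1.0075822.
So F = 0.6024 × 1.0084205 / 1.0075822 = 0.6029012 (EUR/SGD).
Invert for SGD per EUR: 1 / 0.6029012 = 1.6586.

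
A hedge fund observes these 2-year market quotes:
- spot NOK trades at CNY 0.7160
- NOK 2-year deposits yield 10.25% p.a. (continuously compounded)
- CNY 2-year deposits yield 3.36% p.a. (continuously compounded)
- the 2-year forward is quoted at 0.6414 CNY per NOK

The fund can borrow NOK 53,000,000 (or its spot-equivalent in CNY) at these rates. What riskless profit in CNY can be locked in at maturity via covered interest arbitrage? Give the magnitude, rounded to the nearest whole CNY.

T = 2 years.
Keep in NOK, deliver into the forward: 53,000,000·1.227525065·0.6414 = CNY 41,728,732.56.
Swap to CNY now, deposit: 53,000,000·0.7160·1.0695093587 = CNY 40,585,741.14.
The quoted forward overvalues NOK, so borrow CNY, buy NOK at spot, deposit the NOK at 10.25%, and sell the proceeds forward at 0.6414.
Profit = 41,728,732.56 − 40,585,741.14 = CNY 1,142,991.

CNY 1,142,991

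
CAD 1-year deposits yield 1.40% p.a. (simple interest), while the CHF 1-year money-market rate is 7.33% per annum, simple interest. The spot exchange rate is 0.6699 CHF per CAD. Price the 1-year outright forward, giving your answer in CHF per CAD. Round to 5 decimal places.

0.70908

T = 1 year.
Growth of 1 CHF over T: 1 + 0.0733×1 = 1.073300.
CAD growth factor: 1 + 0.0140×1 = 1.014000.
CIP: F = S · (grow CHF)/(grow CAD) = 0.6699 × 1.073300/1.014000 = 0.7090766 CHF per CAD.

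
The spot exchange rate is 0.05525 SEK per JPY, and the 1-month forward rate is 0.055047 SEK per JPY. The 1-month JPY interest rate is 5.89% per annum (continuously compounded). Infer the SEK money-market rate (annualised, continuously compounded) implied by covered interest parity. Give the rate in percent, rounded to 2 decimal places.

T = 1/12 years.
F/S = 0.055047/0.05525 = 0.9963258 = (growth of SEK) / (growth of JPY).
JPY growth factor: e^(0.0589×1/12) = 1.0049204.
That pins the SEK growth at 1.0012281.
r = ln(1.0012281)/(1/12) = 0.014728 → 1.47%.

1.47%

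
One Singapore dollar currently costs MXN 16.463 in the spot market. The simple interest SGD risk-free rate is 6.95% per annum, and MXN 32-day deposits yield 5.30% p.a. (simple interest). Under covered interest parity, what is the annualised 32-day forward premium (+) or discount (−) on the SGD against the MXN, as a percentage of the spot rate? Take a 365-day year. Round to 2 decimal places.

T = 32/365 years.
No-arbitrage forward: 16.463 × 1.0046466 / 1.0060932 = 16.439329 MXN/SGD.
Annualised premium = (F − S)/S × (1/T) = (16.439329 − 16.463)/16.463 ÷ (32/365) = -1.64%.

-1.64%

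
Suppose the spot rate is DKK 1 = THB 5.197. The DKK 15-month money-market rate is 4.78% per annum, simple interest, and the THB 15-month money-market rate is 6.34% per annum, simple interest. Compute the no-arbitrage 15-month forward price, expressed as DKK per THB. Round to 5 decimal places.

0.18894

T = 15/12 years.
Growth of 1 THB over T: 1 + 0.0634×15/12 = 1.079250.
Growth of 1 DKK over T: 1 + 0.0478×15/12 = 1.059750.
CIP: F = S · (grow THB)/(grow DKK) = 5.197 × 1.079250/1.059750 = 5.292628 THB per DKK.
Quoted the other way: 1/5.292628 = 0.18894 DKK per THB.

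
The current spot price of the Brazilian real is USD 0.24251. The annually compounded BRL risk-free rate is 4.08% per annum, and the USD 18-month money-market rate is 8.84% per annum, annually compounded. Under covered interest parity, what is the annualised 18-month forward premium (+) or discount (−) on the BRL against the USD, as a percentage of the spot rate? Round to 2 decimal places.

T = 18/12 years.
F = S · g_USD/g_BRL = 0.24251 × 1.1354887/1.0618201 = 0.25933523.
Annualised premium = (F − S)/S × (1/T) = (0.25933523 − 0.24251)/0.24251 ÷ (18/12) = 4.63%.

+4.63%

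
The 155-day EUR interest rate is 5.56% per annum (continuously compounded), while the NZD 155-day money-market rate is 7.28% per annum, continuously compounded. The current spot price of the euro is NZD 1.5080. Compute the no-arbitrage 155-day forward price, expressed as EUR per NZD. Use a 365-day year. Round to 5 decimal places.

T = 155/365 years.
Growth of 1 NZD over T: e^(0.0728×155/365) = 1.0313979.
Growth of 1 EUR over T: e^(0.0556×155/365) = 1.0238919.
CIP: F = S · (grow NZD)/(grow EUR) = 1.508 × 1.0313979/1.0238919 = 1.519055 NZD per EUR.
Invert for EUR per NZD: 1 / 1.519055 = 0.65830.

0.65830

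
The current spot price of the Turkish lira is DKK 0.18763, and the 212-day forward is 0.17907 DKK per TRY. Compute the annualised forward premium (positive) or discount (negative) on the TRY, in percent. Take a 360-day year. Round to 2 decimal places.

T = 212/360 years.
Period premium: (0.17907 − 0.18763)/0.18763 = -0.0456217.
Annualise by dividing by T: -0.0456217 / (212/360) = -0.077471 → -7.75%.

-7.75%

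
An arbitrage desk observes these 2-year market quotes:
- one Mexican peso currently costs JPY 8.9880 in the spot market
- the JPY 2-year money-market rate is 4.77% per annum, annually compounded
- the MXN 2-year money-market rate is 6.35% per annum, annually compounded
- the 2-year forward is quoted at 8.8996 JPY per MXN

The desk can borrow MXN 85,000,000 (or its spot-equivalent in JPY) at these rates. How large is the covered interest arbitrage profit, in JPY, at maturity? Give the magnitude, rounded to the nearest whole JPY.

JPY 16,985,474

T = 2 years.
Route A — deposit MXN, sell forward: 85,000,000 × 1.13103225 × 8.8996 = JPY 855,587,442.03.
Route B — convert at spot, deposit JPY: 85,000,000 × 8.9880 × 1.09767529 = JPY 838,601,968.05.
The quoted forward overvalues MXN, so borrow JPY, buy MXN at spot, deposit the MXN at 6.35%, and sell the proceeds forward at 8.8996.
Arbitrage profit = |855,587,442.03 − 838,601,968.05| = JPY 16,985,474.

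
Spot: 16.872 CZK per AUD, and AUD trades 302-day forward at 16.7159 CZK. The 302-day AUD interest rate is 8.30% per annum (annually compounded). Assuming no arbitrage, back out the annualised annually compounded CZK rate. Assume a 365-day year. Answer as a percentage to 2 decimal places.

7.09%

T = 302/365 years.
By CIP, F/S equals the CZK-to-AUD growth ratio: 16.7159/16.872 = 0.9907480.
AUD growth factor: (1 + 0.0830)^(302/365) = 1.0681973.
Hence g_CZK = 1.0583143.
r = 1.0583143^(365/302) − 1 = 0.070901 → 7.09%.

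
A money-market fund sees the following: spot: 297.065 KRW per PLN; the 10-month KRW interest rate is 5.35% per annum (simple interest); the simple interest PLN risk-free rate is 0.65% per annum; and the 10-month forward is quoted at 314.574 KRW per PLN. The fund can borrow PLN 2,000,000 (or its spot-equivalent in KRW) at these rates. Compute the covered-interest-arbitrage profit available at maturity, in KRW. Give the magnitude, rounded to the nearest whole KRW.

T = 10/12 years.
Route A — deposit PLN, sell forward: 2,000,000 × 1.00541666667 × 314.574 = KRW 632,555,885.00.
Route B — convert at spot, deposit KRW: 2,000,000 × 297.065 × 1.04458333333 = KRW 620,618,295.83.
The quoted forward overvalues PLN, so borrow KRW, buy PLN at spot, deposit the PLN at 0.65%, and sell the proceeds forward at 314.574.
The gap between the two covered legs is KRW 11,937,589.

KRW 11,937,589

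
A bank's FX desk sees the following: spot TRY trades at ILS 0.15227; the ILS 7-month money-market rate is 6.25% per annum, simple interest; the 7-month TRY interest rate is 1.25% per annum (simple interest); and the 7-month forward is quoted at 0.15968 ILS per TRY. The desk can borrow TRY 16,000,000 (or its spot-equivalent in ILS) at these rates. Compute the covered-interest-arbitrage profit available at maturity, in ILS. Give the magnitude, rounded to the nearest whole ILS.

ILS 48,365

T = 7/12 years.
Invest the TRY and cover forward: 16,000,000 × 1.007291667 × 0.15968 = ILS 2,573,509.33.
Convert at spot and invest in ILS: 16,000,000 × 0.15227 × 1.036458333 = ILS 2,525,144.17.
The quoted forward overvalues TRY, so borrow ILS, buy TRY at spot, deposit the TRY at 1.25%, and sell the proceeds forward at 0.15968.
Profit = 2,573,509.33 − 2,525,144.17 = ILS 48,365.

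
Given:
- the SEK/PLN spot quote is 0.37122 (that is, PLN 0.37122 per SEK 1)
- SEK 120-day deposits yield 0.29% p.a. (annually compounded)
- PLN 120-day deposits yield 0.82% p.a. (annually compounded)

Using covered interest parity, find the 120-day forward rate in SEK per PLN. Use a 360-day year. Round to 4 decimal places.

T = 120/360 years.
PLN growth factor: (1 + 0.0082)^(120/360) = 1.0027259.
SEK accumulates by (1 + 0.0029)^(120/360) = 1.0009657.
So F = 0.37122 × 1.0027259 / 1.0009657 = 0.3718728 (PLN/SEK).
Quoted the other way: 1/0.3718728 = 2.6891 SEK per PLN.

2.6891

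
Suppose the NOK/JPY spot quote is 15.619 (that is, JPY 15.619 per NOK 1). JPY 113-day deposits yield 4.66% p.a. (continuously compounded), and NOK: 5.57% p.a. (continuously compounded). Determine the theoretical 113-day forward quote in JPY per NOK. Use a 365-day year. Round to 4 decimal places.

T = 113/365 years.
JPY accumulates by e^(0.0466×113/365) = 1.01453142.
Growth of 1 NOK over T: e^(0.0557×113/365) = 1.01739365.
CIP: F = S · (grow JPY)/(grow NOK) = 15.619 × 1.01453142/1.01739365 = 15.575059 JPY per NOK.

15.5751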